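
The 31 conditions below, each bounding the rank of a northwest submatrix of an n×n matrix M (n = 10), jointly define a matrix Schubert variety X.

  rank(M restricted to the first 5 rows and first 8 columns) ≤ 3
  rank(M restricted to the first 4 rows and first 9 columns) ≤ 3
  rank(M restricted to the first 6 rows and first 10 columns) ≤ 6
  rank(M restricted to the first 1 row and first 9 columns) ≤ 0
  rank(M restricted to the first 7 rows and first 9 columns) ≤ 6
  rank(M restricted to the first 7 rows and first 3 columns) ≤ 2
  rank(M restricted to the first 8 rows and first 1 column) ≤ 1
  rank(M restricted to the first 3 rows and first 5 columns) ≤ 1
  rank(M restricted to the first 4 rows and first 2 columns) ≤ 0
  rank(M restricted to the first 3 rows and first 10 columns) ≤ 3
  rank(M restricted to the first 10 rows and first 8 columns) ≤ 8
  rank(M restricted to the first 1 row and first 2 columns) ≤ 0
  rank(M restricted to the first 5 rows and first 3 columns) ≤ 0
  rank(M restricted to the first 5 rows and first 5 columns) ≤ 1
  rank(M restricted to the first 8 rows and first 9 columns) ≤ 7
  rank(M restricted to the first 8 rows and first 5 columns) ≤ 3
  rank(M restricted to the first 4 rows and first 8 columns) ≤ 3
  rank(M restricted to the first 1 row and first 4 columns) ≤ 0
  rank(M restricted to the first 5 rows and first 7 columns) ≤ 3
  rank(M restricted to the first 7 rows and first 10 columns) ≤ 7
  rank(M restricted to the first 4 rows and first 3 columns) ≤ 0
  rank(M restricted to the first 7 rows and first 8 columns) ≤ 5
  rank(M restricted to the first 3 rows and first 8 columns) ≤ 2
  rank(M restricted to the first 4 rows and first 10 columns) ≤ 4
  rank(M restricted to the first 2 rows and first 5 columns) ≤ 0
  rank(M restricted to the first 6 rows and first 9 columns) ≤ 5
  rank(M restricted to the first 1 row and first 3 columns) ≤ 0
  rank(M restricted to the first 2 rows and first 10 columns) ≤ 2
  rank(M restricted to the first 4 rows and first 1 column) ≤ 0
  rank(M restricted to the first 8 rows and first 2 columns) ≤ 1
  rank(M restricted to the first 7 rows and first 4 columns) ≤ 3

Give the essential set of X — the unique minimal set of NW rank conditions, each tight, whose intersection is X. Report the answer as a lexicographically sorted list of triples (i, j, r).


Recovering R(i,j) via the rank-extension bound from the 31 conditions:

  i=1: 0 | 0 | 0 | 0 | 0 | 0 | 0 | 0 | 0 | 1
  i=2: 0 | 0 | 0 | 0 | 0 | 1 | 1 | 1 | 1 | 2
  i=3: 0 | 0 | 0 | 1 | 1 | 2 | 2 | 2 | 2 | 3
  i=4: 0 | 0 | 0 | 1 | 1 | 2 | 3 | 3 | 3 | 4
  i=5: 0 | 0 | 0 | 1 | 1 | 2 | 3 | 3 | 4 | 5
  i=6: 1 | 1 | 1 | 2 | 2 | 3 | 4 | 4 | 5 | 6
  i=7: 1 | 1 | 2 | 3 | 3 | 4 | 5 | 5 | 6 | 7
  i=8: 1 | 1 | 2 | 3 | 3 | 4 | 5 | 6 | 7 | 8
  i=9: 1 | 2 | 3 | 4 | 4 | 5 | 6 | 7 | 8 | 9
  i=10: 1 | 2 | 3 | 4 | 5 | 6 | 7 | 8 | 9 | 10

giving w = (10, 6, 4, 7, 9, 1, 3, 8, 2, 5) via Δ²R.

Rothe diagram D(w) (29 cells), 7 SE-corners (essential conditions):

[(1, 9, 0), (2, 5, 0), (5, 3, 0), (5, 5, 1), (5, 8, 3), (8, 2, 1), (8, 5, 3)]


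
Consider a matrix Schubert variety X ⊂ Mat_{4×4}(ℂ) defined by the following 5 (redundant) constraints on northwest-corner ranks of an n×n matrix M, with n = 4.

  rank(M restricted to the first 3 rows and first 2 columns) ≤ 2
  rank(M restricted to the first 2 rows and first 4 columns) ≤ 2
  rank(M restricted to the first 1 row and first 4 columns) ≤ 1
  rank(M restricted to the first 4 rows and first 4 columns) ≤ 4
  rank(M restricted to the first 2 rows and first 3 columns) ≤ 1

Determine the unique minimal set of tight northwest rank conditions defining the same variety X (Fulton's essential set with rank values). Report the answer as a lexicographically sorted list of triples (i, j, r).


Reconstructing r_w from the 5 given conditions:

  R[1]: 1  1  1  1
  R[2]: 1  1  1  2
  R[3]: 1  2  2  3
  R[4]: 1  2  3  4

reading off 1-entries of Δ²R: w = (1, 4, 2, 3).

ℓ(w)=2; the 1 essential cell (i,j,r):

[(2, 3, 1)]


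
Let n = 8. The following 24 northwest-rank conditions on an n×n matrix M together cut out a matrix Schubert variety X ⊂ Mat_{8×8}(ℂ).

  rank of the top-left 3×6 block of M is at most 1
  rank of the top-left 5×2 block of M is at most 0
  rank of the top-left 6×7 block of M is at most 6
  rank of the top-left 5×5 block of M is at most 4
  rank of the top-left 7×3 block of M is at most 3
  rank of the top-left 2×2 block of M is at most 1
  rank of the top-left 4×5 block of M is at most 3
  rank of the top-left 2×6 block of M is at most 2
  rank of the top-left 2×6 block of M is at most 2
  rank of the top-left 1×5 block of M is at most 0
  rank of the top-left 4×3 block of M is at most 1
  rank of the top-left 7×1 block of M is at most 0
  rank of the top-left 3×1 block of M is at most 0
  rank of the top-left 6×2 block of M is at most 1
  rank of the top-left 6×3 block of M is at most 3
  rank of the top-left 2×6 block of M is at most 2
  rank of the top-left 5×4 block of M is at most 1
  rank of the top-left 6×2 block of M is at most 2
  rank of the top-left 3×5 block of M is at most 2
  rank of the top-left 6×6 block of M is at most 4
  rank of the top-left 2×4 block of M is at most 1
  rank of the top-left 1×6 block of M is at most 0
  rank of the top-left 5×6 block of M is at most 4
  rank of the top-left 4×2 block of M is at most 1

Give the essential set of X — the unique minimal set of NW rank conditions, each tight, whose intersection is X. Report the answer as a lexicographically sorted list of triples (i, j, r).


Propagating the 24 rank bounds to every northwest block:

  i=1: 0, 0, 0, 0, 0, 0, 1, 1
  i=2: 0, 0, 1, 1, 1, 1, 2, 2
  i=3: 0, 0, 1, 1, 1, 1, 2, 3
  i=4: 0, 0, 1, 1, 2, 2, 3, 4
  i=5: 0, 0, 1, 1, 2, 3, 4, 5
  i=6: 0, 1, 2, 2, 3, 4, 5, 6
  i=7: 0, 1, 2, 3, 4, 5, 6, 7
  i=8: 1, 2, 3, 4, 5, 6, 7, 8

second differences of R give the permutation w = (7, 3, 8, 5, 6, 2, 4, 1).

D(w) has 21 cells with 5 SE-corners; essential set:

[(1, 6, 0), (3, 6, 1), (5, 2, 0), (5, 4, 1), (7, 1, 0)]


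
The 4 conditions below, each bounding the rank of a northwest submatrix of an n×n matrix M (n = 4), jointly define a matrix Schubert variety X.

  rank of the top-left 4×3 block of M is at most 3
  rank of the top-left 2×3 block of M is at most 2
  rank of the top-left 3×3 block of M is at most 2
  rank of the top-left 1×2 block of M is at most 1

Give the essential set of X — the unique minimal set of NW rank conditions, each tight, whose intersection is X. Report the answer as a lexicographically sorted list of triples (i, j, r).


Rank table r_w(4×4) implied by the 4 constraints:

  row 1: 1  1  1  1
  row 2: 1  2  2  2
  row 3: 1  2  2  3
  row 4: 1  2  3  4

reading off 1-entries of Δ²R: w = (1, 2, 4, 3).

Rothe diagram D(w) (1 cell), 1 SE-corner (essential condition):

[(3, 3, 2)]


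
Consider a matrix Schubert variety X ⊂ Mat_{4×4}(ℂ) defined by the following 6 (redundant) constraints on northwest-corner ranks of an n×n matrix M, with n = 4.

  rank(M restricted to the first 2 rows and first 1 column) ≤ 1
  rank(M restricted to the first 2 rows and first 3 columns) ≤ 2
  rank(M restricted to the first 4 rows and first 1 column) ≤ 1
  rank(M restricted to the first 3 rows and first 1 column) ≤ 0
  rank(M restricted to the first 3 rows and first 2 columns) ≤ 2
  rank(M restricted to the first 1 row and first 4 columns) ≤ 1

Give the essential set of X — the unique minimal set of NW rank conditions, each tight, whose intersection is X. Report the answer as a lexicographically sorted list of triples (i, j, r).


Rank table r_w(4×4) implied by the 6 constraints:

  0 1 1 1
  0 1 2 2
  0 1 2 3
  1 2 3 4

so w = (2, 3, 4, 1).

Fulton essential set (1 of the 3 Rothe cells):

[(3, 1, 0)]


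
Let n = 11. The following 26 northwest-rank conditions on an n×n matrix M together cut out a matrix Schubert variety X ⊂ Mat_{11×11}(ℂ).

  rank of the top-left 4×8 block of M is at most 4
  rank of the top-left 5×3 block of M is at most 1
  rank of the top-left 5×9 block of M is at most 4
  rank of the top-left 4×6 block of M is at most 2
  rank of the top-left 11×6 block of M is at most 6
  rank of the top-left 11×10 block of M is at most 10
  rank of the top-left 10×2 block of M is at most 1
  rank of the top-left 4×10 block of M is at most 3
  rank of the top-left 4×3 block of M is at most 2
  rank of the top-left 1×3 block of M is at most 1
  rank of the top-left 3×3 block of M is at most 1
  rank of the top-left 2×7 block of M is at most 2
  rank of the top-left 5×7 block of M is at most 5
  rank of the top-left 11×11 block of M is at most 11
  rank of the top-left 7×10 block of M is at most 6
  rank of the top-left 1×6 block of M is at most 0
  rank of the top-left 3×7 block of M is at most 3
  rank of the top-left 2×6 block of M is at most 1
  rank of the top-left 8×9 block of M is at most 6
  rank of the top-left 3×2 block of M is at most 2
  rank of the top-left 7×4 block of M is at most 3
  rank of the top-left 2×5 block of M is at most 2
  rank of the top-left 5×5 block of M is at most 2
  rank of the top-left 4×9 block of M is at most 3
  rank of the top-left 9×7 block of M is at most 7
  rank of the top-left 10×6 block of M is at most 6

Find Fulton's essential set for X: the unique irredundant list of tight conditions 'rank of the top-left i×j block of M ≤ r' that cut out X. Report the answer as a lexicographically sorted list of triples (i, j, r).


The tightest implied rank at each (i,j), from the 26 conditions:

  i=1: 0, 0, 0, 0, 0, 0, 1, 1, 1, 1, 1
  i=2: 1, 1, 1, 1, 1, 1, 2, 2, 2, 2, 2
  i=3: 1, 1, 1, 2, 2, 2, 3, 3, 3, 3, 3
  i=4: 1, 1, 1, 2, 2, 2, 3, 3, 3, 3, 4
  i=5: 1, 1, 1, 2, 2, 3, 4, 4, 4, 4, 5
  i=6: 1, 1, 2, 3, 3, 4, 5, 5, 5, 5, 6
  i=7: 1, 1, 2, 3, 4, 5, 6, 6, 6, 6, 7
  i=8: 1, 1, 2, 3, 4, 5, 6, 6, 6, 7, 8
  i=9: 1, 1, 2, 3, 4, 5, 6, 7, 7, 8, 9
  i=10: 1, 1, 2, 3, 4, 5, 6, 7, 8, 9, 10
  i=11: 1, 2, 3, 4, 5, 6, 7, 8, 9, 10, 11

second differences of R give the permutation w = (7, 1, 4, 11, 6, 3, 5, 10, 8, 9, 2).

Rothe diagram D(w) (25 cells), 7 SE-corners (essential conditions):

[(1, 6, 0), (4, 6, 2), (4, 10, 3), (5, 3, 1), (5, 5, 2), (8, 9, 6), (10, 2, 1)]


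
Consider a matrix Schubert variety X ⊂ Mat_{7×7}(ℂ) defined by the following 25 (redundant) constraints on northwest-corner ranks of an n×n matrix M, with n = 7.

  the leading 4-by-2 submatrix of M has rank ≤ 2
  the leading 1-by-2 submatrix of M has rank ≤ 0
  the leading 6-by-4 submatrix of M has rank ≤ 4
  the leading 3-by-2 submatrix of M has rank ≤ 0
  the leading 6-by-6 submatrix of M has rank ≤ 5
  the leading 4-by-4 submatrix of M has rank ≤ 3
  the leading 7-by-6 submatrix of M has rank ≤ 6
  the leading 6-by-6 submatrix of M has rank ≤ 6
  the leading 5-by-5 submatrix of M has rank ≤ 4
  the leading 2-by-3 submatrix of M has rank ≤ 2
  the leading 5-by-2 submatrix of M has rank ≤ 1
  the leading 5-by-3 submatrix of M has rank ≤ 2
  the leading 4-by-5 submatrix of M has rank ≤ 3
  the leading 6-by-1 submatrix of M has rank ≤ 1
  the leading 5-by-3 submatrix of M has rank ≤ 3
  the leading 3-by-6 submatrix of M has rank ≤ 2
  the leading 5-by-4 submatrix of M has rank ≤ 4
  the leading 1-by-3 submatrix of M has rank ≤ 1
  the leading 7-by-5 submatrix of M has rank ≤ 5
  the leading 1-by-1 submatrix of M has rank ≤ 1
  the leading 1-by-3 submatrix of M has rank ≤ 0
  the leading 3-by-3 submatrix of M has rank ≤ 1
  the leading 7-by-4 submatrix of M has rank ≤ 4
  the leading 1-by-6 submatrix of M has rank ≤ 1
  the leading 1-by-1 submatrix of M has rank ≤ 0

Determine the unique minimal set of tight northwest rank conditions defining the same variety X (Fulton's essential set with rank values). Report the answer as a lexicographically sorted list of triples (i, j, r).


Recovering R(i,j) via the rank-extension bound from the 25 conditions:

  row 1: 0, 0, 0, 1, 1, 1, 1
  row 2: 0, 0, 1, 2, 2, 2, 2
  row 3: 0, 0, 1, 2, 2, 2, 3
  row 4: 1, 1, 2, 3, 3, 3, 4
  row 5: 1, 1, 2, 3, 4, 4, 5
  row 6: 1, 2, 3, 4, 5, 5, 6
  row 7: 1, 2, 3, 4, 5, 6, 7

the unique w with this rank table is (4, 3, 7, 1, 5, 2, 6).

Rothe diagram D(w) (10 cells), 4 SE-corners (essential conditions):

[(1, 3, 0), (3, 2, 0), (3, 6, 2), (5, 2, 1)]


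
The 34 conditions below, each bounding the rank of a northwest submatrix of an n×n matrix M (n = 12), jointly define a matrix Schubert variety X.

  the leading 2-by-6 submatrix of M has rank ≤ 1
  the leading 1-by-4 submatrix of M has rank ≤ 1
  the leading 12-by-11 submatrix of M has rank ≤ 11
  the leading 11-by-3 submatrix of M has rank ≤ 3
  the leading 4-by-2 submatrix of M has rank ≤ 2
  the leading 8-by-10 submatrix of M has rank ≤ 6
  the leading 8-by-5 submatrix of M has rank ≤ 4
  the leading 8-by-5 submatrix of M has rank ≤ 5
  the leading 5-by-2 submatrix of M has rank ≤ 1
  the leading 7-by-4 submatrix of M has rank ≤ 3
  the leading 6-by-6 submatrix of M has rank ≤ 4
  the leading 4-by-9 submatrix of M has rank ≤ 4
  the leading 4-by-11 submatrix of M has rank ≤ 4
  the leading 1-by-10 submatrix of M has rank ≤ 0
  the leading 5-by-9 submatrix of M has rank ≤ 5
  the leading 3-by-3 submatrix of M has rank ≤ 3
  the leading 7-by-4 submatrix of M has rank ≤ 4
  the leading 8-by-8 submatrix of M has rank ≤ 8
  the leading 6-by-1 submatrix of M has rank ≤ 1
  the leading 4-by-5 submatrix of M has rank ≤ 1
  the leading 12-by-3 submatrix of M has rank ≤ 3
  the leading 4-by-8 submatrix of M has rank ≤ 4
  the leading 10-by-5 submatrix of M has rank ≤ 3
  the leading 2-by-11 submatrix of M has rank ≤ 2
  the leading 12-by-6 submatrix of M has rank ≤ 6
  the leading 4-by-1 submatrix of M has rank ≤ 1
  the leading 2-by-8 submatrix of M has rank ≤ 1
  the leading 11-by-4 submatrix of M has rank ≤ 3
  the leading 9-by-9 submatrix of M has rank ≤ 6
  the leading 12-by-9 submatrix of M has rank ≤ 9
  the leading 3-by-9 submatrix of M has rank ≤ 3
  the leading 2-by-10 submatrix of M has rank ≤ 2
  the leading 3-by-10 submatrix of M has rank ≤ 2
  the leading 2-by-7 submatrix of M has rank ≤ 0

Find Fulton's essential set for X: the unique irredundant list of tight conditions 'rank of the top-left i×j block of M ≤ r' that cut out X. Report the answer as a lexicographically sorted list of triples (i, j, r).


Computing R[i][j] = min implied NW-rank bound (n=12, 34 conditions):

  row 1: 0, 0, 0, 0, 0, 0, 0, 0, 0, 0, 1, 1
  row 2: 0, 0, 0, 0, 0, 0, 0, 1, 1, 1, 2, 2
  row 3: 1, 1, 1, 1, 1, 1, 1, 2, 2, 2, 3, 3
  row 4: 1, 1, 1, 1, 1, 2, 2, 3, 3, 3, 4, 4
  row 5: 1, 1, 2, 2, 2, 3, 3, 4, 4, 4, 5, 5
  row 6: 1, 2, 3, 3, 3, 4, 4, 5, 5, 5, 6, 6
  row 7: 1, 2, 3, 3, 3, 4, 5, 6, 6, 6, 7, 7
  row 8: 1, 2, 3, 3, 3, 4, 5, 6, 6, 6, 7, 8
  row 9: 1, 2, 3, 3, 3, 4, 5, 6, 6, 7, 8, 9
  row 10: 1, 2, 3, 3, 3, 4, 5, 6, 7, 8, 9, 10
  row 11: 1, 2, 3, 3, 4, 5, 6, 7, 8, 9, 10, 11
  row 12: 1, 2, 3, 4, 5, 6, 7, 8, 9, 10, 11, 12

second differences of R give the permutation w = (11, 8, 1, 6, 3, 2, 7, 12, 10, 9, 5, 4).

Rothe diagram D(w) (34 cells), 8 SE-corners (essential conditions):

[(1, 10, 0), (2, 7, 0), (4, 5, 1), (5, 2, 1), (8, 10, 6), (9, 9, 6), (10, 5, 3), (11, 4, 3)]


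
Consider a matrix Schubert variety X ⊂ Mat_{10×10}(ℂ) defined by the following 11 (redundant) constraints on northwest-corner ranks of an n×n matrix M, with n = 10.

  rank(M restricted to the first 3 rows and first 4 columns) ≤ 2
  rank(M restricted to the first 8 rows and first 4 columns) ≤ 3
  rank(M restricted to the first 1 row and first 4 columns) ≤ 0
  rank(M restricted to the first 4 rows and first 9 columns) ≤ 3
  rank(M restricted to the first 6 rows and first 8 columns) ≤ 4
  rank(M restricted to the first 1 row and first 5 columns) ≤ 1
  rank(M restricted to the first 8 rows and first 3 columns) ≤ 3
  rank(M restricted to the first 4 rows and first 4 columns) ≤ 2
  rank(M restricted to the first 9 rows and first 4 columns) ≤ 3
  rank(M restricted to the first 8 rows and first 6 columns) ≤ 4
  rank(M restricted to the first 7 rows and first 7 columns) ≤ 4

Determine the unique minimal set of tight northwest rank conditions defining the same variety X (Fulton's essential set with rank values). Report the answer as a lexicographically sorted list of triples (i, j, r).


Recovering R(i,j) via the rank-extension bound from the 11 conditions:

  R[1]: 0 0 0 0 1 1 1 1 1 1
  R[2]: 1 1 1 1 2 2 2 2 2 2
  R[3]: 1 2 2 2 3 3 3 3 3 3
  R[4]: 1 2 2 2 3 3 3 3 3 4
  R[5]: 1 2 3 3 4 4 4 4 4 5
  R[6]: 1 2 3 3 4 4 4 4 5 6
  R[7]: 1 2 3 3 4 4 4 5 6 7
  R[8]: 1 2 3 3 4 4 5 6 7 8
  R[9]: 1 2 3 3 4 5 6 7 8 9
  R[10]: 1 2 3 4 5 6 7 8 9 10

second differences of R give the permutation w = (5, 1, 2, 10, 3, 9, 8, 7, 6, 4).

Rothe diagram D(w) (20 cells), 7 SE-corners (essential conditions):

[(1, 4, 0), (4, 4, 2), (4, 9, 3), (6, 8, 4), (7, 7, 4), (8, 6, 4), (9, 4, 3)]


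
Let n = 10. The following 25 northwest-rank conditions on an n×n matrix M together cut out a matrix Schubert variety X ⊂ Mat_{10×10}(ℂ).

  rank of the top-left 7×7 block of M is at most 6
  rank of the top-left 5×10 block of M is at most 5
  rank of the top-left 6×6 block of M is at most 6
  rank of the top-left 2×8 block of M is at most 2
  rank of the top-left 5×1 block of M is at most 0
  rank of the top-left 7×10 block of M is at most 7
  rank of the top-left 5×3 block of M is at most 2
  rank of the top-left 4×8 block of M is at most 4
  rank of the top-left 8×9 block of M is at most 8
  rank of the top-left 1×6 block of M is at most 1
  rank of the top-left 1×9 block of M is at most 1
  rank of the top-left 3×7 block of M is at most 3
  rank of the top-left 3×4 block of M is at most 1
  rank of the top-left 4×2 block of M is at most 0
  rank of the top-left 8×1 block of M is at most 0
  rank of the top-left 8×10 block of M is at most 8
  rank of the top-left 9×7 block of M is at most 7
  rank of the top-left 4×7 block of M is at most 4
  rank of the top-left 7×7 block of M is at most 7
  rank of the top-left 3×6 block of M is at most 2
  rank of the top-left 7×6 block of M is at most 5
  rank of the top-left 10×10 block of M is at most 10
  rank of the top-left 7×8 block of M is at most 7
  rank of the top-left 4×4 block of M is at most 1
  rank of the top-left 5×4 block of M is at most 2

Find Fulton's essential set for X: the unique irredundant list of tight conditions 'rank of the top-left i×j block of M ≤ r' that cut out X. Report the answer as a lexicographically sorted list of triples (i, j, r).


Rank table r_w(10×10) implied by the 25 constraints:

  R[1]: 0 0 1 1 1 1 1 1 1 1
  R[2]: 0 0 1 1 2 2 2 2 2 2
  R[3]: 0 0 1 1 2 2 3 3 3 3
  R[4]: 0 0 1 1 2 3 4 4 4 4
  R[5]: 0 1 2 2 3 4 5 5 5 5
  R[6]: 0 1 2 3 4 5 6 6 6 6
  R[7]: 0 1 2 3 4 5 6 7 7 7
  R[8]: 0 1 2 3 4 5 6 7 8 8
  R[9]: 1 2 3 4 5 6 7 8 9 9
  R[10]: 1 2 3 4 5 6 7 8 9 10

giving w = (3, 5, 7, 6, 2, 4, 8, 9, 1, 10) via Δ²R.

|D(w)|=16, |Ess(w)|=4:

[(3, 6, 2), (4, 2, 0), (4, 4, 1), (8, 1, 0)]


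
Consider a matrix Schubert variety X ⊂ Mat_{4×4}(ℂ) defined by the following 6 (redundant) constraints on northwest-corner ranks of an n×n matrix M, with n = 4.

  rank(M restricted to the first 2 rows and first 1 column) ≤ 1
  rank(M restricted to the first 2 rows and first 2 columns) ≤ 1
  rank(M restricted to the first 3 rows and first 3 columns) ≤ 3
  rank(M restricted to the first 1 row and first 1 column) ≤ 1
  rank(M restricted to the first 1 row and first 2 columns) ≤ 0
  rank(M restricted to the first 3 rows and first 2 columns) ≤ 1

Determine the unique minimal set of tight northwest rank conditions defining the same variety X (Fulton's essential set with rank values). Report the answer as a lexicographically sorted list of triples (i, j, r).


Computing R[i][j] = min implied NW-rank bound (n=4, 6 conditions):

  row 1: 0  0  1  1
  row 2: 1  1  2  2
  row 3: 1  1  2  3
  row 4: 1  2  3  4

the unique w with this rank table is (3, 1, 4, 2).

ℓ(w)=3; the 2 essential cells (i,j,r):

[(1, 2, 0), (3, 2, 1)]


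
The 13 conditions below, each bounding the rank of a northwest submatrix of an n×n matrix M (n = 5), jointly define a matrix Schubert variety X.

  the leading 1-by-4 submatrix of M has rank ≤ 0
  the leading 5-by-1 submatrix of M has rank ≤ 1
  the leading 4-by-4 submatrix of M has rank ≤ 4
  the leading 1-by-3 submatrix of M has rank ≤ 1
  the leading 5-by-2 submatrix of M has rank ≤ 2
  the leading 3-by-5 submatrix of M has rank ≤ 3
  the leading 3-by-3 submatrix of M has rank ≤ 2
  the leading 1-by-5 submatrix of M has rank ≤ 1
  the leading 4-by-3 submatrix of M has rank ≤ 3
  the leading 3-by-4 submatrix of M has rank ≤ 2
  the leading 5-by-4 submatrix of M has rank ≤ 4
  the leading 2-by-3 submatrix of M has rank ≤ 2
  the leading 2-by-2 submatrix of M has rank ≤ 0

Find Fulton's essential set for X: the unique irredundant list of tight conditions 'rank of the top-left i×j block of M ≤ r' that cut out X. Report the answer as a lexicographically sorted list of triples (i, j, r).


Computing R[i][j] = min implied NW-rank bound (n=5, 13 conditions):

  i=1: 0 0 0 0 1
  i=2: 0 0 1 1 2
  i=3: 1 1 2 2 3
  i=4: 1 2 3 3 4
  i=5: 1 2 3 4 5

so w = (5, 3, 1, 2, 4).

Fulton essential set (2 of the 6 Rothe cells):

[(1, 4, 0), (2, 2, 0)]


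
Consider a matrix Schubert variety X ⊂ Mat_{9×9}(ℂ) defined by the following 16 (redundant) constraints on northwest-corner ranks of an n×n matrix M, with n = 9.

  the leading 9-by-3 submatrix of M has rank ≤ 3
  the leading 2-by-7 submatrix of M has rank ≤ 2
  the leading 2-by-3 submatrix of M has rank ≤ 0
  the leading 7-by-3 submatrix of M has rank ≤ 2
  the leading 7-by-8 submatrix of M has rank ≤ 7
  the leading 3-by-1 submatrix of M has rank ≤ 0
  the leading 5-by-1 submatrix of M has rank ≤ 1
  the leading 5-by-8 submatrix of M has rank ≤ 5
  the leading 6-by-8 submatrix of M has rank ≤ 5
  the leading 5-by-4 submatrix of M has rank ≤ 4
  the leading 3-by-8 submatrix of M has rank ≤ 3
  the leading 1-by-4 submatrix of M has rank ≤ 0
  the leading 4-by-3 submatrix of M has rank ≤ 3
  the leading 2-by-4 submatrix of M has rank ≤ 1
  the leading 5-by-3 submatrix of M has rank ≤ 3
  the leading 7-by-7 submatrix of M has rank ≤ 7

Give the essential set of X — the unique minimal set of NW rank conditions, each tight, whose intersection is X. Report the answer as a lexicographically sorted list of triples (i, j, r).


Computing R[i][j] = min implied NW-rank bound (n=9, 16 conditions):

  0 | 0 | 0 | 0 | 1 | 1 | 1 | 1 | 1
  0 | 0 | 0 | 1 | 2 | 2 | 2 | 2 | 2
  0 | 1 | 1 | 2 | 3 | 3 | 3 | 3 | 3
  1 | 2 | 2 | 3 | 4 | 4 | 4 | 4 | 4
  1 | 2 | 2 | 3 | 4 | 5 | 5 | 5 | 5
  1 | 2 | 2 | 3 | 4 | 5 | 5 | 5 | 6
  1 | 2 | 2 | 3 | 4 | 5 | 6 | 6 | 7
  1 | 2 | 3 | 4 | 5 | 6 | 7 | 7 | 8
  1 | 2 | 3 | 4 | 5 | 6 | 7 | 8 | 9

second differences of R give the permutation w = (5, 4, 2, 1, 6, 9, 7, 3, 8).

D(w) has 13 cells with 5 SE-corners; essential set:

[(1, 4, 0), (2, 3, 0), (3, 1, 0), (6, 8, 5), (7, 3, 2)]


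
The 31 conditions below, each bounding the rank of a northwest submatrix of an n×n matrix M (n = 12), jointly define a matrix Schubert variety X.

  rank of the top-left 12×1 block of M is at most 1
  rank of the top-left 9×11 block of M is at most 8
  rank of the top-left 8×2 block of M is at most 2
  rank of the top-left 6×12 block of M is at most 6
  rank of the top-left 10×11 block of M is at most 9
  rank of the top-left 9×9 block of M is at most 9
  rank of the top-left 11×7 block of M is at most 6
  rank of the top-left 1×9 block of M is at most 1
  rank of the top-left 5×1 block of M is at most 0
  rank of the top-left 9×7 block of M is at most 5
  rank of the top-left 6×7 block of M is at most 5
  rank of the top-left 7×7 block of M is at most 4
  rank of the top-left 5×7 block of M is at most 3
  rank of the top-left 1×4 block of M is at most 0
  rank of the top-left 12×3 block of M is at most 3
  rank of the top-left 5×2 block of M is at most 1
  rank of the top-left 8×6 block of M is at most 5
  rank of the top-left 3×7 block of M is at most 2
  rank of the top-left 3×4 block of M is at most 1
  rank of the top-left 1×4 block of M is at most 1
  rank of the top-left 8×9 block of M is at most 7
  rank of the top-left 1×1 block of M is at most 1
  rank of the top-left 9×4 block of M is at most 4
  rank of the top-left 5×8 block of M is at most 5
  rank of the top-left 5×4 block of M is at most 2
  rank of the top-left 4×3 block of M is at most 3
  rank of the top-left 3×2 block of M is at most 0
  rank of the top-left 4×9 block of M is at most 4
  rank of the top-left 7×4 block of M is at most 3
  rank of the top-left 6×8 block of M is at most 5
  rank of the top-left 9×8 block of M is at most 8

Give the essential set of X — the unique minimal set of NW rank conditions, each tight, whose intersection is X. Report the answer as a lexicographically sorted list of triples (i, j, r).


Reconstructing r_w from the 31 given conditions:

  0 | 0 | 0 | 0 | 1 | 1 | 1 | 1 | 1 | 1 | 1 | 1
  0 | 0 | 1 | 1 | 2 | 2 | 2 | 2 | 2 | 2 | 2 | 2
  0 | 0 | 1 | 1 | 2 | 2 | 2 | 3 | 3 | 3 | 3 | 3
  0 | 1 | 2 | 2 | 3 | 3 | 3 | 4 | 4 | 4 | 4 | 4
  0 | 1 | 2 | 2 | 3 | 3 | 3 | 4 | 5 | 5 | 5 | 5
  1 | 2 | 3 | 3 | 4 | 4 | 4 | 5 | 6 | 6 | 6 | 6
  1 | 2 | 3 | 3 | 4 | 4 | 4 | 5 | 6 | 7 | 7 | 7
  1 | 2 | 3 | 4 | 5 | 5 | 5 | 6 | 7 | 8 | 8 | 8
  1 | 2 | 3 | 4 | 5 | 5 | 5 | 6 | 7 | 8 | 8 | 9
  1 | 2 | 3 | 4 | 5 | 6 | 6 | 7 | 8 | 9 | 9 | 10
  1 | 2 | 3 | 4 | 5 | 6 | 6 | 7 | 8 | 9 | 10 | 11
  1 | 2 | 3 | 4 | 5 | 6 | 7 | 8 | 9 | 10 | 11 | 12

so w = (5, 3, 8, 2, 9, 1, 10, 4, 12, 6, 11, 7).

D(w) has 23 cells with 12 SE-corners; essential set:

[(1, 4, 0), (3, 2, 0), (3, 4, 1), (3, 7, 2), (5, 1, 0), (5, 4, 2), (5, 7, 3), (7, 4, 3), (7, 7, 4), (9, 7, 5), (9, 11, 8), (11, 7, 6)]


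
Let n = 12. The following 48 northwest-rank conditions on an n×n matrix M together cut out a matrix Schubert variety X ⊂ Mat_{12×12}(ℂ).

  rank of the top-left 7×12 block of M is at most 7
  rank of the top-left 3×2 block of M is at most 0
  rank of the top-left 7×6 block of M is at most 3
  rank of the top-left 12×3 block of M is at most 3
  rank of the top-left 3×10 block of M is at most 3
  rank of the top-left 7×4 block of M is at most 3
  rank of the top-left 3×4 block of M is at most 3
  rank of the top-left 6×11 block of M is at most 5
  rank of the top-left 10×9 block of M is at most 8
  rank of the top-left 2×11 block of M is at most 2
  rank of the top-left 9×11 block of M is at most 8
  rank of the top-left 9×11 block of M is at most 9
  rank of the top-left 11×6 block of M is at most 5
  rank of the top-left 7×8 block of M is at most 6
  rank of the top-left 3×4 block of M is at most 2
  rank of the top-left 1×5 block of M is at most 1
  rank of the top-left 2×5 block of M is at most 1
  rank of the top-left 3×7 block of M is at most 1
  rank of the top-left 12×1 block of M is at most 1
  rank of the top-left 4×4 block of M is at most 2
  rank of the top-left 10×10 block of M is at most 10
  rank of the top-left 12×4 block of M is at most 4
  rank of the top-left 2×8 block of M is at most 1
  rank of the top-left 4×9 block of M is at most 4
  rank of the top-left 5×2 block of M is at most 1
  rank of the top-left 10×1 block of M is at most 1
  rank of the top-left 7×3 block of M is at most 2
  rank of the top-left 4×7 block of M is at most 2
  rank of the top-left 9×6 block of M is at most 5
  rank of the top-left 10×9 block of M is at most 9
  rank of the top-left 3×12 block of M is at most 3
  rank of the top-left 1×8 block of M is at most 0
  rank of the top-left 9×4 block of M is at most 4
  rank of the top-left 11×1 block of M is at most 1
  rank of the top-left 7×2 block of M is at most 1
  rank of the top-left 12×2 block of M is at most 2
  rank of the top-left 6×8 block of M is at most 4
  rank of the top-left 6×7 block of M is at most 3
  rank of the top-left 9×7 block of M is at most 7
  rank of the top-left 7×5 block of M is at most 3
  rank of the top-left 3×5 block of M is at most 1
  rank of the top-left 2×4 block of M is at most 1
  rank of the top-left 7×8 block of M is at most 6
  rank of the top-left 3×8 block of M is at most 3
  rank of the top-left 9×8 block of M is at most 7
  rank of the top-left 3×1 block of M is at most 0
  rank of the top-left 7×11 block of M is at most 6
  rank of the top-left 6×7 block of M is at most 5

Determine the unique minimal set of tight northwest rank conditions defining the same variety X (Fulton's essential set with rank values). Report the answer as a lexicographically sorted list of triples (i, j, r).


Computing R[i][j] = min implied NW-rank bound (n=12, 48 conditions):

  i=1: 0  0  0  0  0  0  0  0  1  1  1  1
  i=2: 0  0  1  1  1  1  1  1  2  2  2  2
  i=3: 0  0  1  1  1  1  1  2  3  3  3  3
  i=4: 1  1  2  2  2  2  2  3  4  4  4  4
  i=5: 1  1  2  3  3  3  3  4  5  5  5  5
  i=6: 1  1  2  3  3  3  3  4  5  5  5  6
  i=7: 1  1  2  3  3  3  4  5  6  6  6  7
  i=8: 1  2  3  4  4  4  5  6  7  7  7  8
  i=9: 1  2  3  4  5  5  6  7  8  8  8  9
  i=10: 1  2  3  4  5  5  6  7  8  9  9  10
  i=11: 1  2  3  4  5  5  6  7  8  9  10  11
  i=12: 1  2  3  4  5  6  7  8  9  10  11  12

hence w(1..12) = (9, 3, 8, 1, 4, 12, 7, 2, 5, 10, 11, 6).

Fulton essential set (8 of the 28 Rothe cells):

[(1, 8, 0), (3, 2, 0), (3, 7, 1), (6, 7, 3), (6, 11, 5), (7, 2, 1), (7, 6, 3), (11, 6, 5)]


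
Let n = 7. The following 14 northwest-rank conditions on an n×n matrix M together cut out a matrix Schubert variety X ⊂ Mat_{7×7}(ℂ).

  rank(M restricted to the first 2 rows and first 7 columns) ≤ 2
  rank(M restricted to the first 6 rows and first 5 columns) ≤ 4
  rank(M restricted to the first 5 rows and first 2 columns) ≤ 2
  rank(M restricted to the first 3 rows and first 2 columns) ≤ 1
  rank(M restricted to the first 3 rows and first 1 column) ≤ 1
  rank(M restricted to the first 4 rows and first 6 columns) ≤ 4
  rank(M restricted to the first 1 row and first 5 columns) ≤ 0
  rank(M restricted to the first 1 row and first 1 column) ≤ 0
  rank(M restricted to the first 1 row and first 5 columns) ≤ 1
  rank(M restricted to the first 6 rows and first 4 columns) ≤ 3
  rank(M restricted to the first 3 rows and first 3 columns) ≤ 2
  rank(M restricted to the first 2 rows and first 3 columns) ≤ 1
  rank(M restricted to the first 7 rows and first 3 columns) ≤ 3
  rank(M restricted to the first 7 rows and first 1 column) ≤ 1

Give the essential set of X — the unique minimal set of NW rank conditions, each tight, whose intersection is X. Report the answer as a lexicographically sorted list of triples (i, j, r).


Computing R[i][j] = min implied NW-rank bound (n=7, 14 conditions):

  0  0  0  0  0  1  1
  1  1  1  1  1  2  2
  1  1  2  2  2  3  3
  1  2  3  3  3  4  4
  1  2  3  3  4  5  5
  1  2  3  3  4  5  6
  1  2  3  4  5  6  7

the unique w with this rank table is (6, 1, 3, 2, 5, 7, 4).

ℓ(w)=8; the 3 essential cells (i,j,r):

[(1, 5, 0), (3, 2, 1), (6, 4, 3)]


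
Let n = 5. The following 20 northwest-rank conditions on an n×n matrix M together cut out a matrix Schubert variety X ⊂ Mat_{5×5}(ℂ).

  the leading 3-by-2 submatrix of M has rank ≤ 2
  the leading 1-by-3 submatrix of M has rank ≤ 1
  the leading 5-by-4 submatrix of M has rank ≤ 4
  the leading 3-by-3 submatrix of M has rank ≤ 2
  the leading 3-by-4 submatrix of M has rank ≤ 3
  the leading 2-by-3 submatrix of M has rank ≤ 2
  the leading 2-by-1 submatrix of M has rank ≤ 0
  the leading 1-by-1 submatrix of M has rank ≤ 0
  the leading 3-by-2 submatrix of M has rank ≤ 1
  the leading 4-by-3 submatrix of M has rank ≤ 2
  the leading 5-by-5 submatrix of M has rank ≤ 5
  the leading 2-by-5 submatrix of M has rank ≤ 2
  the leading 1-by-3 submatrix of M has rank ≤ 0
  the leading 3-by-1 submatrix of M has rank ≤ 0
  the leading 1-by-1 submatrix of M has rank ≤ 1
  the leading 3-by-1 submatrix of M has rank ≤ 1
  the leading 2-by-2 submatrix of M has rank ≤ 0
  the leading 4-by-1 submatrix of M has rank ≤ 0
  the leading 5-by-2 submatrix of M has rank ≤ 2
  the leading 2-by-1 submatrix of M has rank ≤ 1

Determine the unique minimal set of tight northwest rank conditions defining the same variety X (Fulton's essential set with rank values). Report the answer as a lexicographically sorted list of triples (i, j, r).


Computing R[i][j] = min implied NW-rank bound (n=5, 20 conditions):

  0, 0, 0, 1, 1
  0, 0, 1, 2, 2
  0, 1, 2, 3, 3
  0, 1, 2, 3, 4
  1, 2, 3, 4, 5

reading off 1-entries of Δ²R: w = (4, 3, 2, 5, 1).

Rothe diagram D(w) (7 cells), 3 SE-corners (essential conditions):

[(1, 3, 0), (2, 2, 0), (4, 1, 0)]


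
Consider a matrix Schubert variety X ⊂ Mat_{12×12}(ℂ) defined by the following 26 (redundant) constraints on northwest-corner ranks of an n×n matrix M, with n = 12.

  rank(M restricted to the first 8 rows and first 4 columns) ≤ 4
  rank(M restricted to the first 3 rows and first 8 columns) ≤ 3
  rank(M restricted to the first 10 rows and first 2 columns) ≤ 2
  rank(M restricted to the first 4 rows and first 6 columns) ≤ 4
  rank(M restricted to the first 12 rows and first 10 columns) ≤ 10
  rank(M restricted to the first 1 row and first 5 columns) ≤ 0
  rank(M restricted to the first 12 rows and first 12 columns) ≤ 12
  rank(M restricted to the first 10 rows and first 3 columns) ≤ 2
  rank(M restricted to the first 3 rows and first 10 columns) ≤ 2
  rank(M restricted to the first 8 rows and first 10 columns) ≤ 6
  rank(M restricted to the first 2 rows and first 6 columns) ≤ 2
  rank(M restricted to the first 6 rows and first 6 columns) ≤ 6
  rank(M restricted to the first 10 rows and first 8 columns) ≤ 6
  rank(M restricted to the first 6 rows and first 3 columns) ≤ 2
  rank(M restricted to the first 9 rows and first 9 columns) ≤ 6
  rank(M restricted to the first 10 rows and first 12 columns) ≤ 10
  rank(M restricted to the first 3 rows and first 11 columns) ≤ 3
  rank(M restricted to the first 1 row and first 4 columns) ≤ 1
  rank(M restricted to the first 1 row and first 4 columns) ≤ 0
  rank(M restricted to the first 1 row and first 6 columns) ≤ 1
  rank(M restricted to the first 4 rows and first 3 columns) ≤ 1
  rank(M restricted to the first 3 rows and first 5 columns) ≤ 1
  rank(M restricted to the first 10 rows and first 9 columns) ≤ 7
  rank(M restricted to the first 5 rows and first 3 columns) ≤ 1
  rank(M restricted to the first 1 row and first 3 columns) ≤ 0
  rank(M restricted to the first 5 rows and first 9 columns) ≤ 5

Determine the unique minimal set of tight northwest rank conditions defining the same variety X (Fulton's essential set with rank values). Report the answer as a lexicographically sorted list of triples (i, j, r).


Recovering R(i,j) via the rank-extension bound from the 26 conditions:

  i=1: 0, 0, 0, 0, 0, 1, 1, 1, 1, 1, 1, 1
  i=2: 1, 1, 1, 1, 1, 2, 2, 2, 2, 2, 2, 2
  i=3: 1, 1, 1, 1, 1, 2, 2, 2, 2, 2, 3, 3
  i=4: 1, 1, 1, 2, 2, 3, 3, 3, 3, 3, 4, 4
  i=5: 1, 1, 1, 2, 3, 4, 4, 4, 4, 4, 5, 5
  i=6: 1, 2, 2, 3, 4, 5, 5, 5, 5, 5, 6, 6
  i=7: 1, 2, 2, 3, 4, 5, 6, 6, 6, 6, 7, 7
  i=8: 1, 2, 2, 3, 4, 5, 6, 6, 6, 6, 7, 8
  i=9: 1, 2, 2, 3, 4, 5, 6, 6, 6, 7, 8, 9
  i=10: 1, 2, 2, 3, 4, 5, 6, 6, 7, 8, 9, 10
  i=11: 1, 2, 3, 4, 5, 6, 7, 7, 8, 9, 10, 11
  i=12: 1, 2, 3, 4, 5, 6, 7, 8, 9, 10, 11, 12

the unique w with this rank table is (6, 1, 11, 4, 5, 2, 7, 12, 10, 9, 3, 8).

D(w) has 27 cells with 8 SE-corners; essential set:

[(1, 5, 0), (3, 5, 1), (3, 10, 2), (5, 3, 1), (8, 10, 6), (9, 9, 6), (10, 3, 2), (10, 8, 6)]


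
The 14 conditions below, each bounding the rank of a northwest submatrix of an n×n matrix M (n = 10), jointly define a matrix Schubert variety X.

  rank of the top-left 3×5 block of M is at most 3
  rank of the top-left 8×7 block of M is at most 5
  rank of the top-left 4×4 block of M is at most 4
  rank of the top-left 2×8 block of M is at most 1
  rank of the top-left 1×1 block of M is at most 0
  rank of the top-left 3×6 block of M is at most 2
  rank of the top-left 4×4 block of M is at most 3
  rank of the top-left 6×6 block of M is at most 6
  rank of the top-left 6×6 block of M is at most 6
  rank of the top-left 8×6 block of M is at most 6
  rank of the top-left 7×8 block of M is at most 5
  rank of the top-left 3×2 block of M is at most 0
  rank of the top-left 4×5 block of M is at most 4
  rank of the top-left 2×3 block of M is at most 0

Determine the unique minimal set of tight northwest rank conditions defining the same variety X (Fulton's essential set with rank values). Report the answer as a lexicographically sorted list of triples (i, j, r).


Propagating the 14 rank bounds to every northwest block:

  R[1]: 0  0  0  1  1  1  1  1  1  1
  R[2]: 0  0  0  1  1  1  1  1  2  2
  R[3]: 0  0  1  2  2  2  2  2  3  3
  R[4]: 1  1  2  3  3  3  3  3  4  4
  R[5]: 1  2  3  4  4  4  4  4  5  5
  R[6]: 1  2  3  4  5  5  5  5  6  6
  R[7]: 1  2  3  4  5  5  5  5  6  7
  R[8]: 1  2  3  4  5  5  5  6  7  8
  R[9]: 1  2  3  4  5  6  6  7  8  9
  R[10]: 1  2  3  4  5  6  7  8  9  10

the unique w with this rank table is (4, 9, 3, 1, 2, 5, 10, 8, 6, 7).

5 SE-corners of the 17-cell Rothe diagram give Ess(w):

[(2, 3, 0), (2, 8, 1), (3, 2, 0), (7, 8, 5), (8, 7, 5)]


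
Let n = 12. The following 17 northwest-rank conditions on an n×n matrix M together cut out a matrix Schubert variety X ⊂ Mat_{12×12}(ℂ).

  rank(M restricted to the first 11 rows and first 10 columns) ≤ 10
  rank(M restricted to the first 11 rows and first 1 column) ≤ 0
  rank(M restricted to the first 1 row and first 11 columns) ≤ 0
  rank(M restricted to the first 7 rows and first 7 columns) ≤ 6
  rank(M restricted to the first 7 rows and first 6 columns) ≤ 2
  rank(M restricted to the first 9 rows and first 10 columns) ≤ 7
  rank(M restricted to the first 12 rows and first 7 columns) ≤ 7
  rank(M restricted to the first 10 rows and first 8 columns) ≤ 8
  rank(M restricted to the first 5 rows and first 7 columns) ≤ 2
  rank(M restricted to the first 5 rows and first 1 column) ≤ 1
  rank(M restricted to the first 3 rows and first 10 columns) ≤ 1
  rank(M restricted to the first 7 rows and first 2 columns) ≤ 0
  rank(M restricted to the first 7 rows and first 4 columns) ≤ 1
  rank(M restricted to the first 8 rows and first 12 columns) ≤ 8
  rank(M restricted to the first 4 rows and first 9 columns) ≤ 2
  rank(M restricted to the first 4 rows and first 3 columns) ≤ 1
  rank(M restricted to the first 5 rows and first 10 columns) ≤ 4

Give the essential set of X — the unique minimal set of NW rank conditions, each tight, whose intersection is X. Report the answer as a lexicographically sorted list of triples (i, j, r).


Propagating the 17 rank bounds to every northwest block:

  i=1: 0 0 0 0 0 0 0 0 0 0 0 1
  i=2: 0 0 1 1 1 1 1 1 1 1 1 2
  i=3: 0 0 1 1 1 1 1 1 1 1 2 3
  i=4: 0 0 1 1 2 2 2 2 2 2 3 4
  i=5: 0 0 1 1 2 2 2 3 3 3 4 5
  i=6: 0 0 1 1 2 2 3 4 4 4 5 6
  i=7: 0 0 1 1 2 2 3 4 5 5 6 7
  i=8: 0 1 2 2 3 3 4 5 6 6 7 8
  i=9: 0 1 2 3 4 4 5 6 7 7 8 9
  i=10: 0 1 2 3 4 5 6 7 8 8 9 10
  i=11: 0 1 2 3 4 5 6 7 8 9 10 11
  i=12: 1 2 3 4 5 6 7 8 9 10 11 12

hence w(1..12) = (12, 3, 11, 5, 8, 7, 9, 2, 4, 6, 10, 1).

D(w) has 42 cells with 7 SE-corners; essential set:

[(1, 11, 0), (3, 10, 1), (5, 7, 2), (7, 2, 0), (7, 4, 1), (7, 6, 2), (11, 1, 0)]


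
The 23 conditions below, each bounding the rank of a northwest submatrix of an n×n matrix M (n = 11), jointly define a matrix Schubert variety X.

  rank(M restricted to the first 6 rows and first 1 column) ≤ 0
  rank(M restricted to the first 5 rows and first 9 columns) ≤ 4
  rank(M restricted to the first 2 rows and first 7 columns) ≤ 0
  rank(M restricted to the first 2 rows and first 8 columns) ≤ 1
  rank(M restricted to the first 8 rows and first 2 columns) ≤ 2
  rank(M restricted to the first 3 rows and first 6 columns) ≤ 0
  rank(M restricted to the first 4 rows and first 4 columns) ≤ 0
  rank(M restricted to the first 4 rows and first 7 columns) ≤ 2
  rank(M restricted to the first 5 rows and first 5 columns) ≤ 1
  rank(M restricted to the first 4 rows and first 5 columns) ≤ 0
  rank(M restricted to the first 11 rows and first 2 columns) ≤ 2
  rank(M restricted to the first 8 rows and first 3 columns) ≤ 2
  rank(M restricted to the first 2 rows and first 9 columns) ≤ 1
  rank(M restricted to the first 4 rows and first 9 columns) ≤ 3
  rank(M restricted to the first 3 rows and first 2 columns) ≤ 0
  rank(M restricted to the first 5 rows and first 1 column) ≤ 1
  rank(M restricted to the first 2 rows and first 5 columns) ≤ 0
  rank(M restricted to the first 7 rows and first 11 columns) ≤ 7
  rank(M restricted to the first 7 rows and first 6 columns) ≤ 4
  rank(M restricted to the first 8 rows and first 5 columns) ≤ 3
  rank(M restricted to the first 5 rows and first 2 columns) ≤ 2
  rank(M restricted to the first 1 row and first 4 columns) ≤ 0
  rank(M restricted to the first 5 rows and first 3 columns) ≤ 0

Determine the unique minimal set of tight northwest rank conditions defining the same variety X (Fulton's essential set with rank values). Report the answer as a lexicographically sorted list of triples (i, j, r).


Reconstructing r_w from the 23 given conditions:

  R[1]: 0, 0, 0, 0, 0, 0, 0, 1, 1, 1, 1
  R[2]: 0, 0, 0, 0, 0, 0, 0, 1, 1, 2, 2
  R[3]: 0, 0, 0, 0, 0, 0, 1, 2, 2, 3, 3
  R[4]: 0, 0, 0, 0, 0, 1, 2, 3, 3, 4, 4
  R[5]: 0, 0, 0, 1, 1, 2, 3, 4, 4, 5, 5
  R[6]: 0, 1, 1, 2, 2, 3, 4, 5, 5, 6, 6
  R[7]: 1, 2, 2, 3, 3, 4, 5, 6, 6, 7, 7
  R[8]: 1, 2, 2, 3, 3, 4, 5, 6, 7, 8, 8
  R[9]: 1, 2, 3, 4, 4, 5, 6, 7, 8, 9, 9
  R[10]: 1, 2, 3, 4, 5, 6, 7, 8, 9, 10, 10
  R[11]: 1, 2, 3, 4, 5, 6, 7, 8, 9, 10, 11

so w = (8, 10, 7, 6, 4, 2, 1, 9, 3, 5, 11).

|D(w)|=32, |Ess(w)|=8:

[(2, 7, 0), (2, 9, 1), (3, 6, 0), (4, 5, 0), (5, 3, 0), (6, 1, 0), (8, 3, 2), (8, 5, 3)]
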